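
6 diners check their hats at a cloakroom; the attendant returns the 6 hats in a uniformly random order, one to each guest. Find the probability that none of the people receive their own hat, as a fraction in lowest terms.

53/144

Favorable outcomes: !6 = 265.
Total outcomes: 6! = 720.
Probability = 265/720 = 53/144.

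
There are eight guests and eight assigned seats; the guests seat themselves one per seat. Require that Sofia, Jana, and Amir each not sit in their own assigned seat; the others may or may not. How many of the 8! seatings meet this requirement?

27240

Inclusion-exclusion on the 3 forbidden self-matches:
Σ_{j=0}^{3} (-1)^j C(3,j)(8-j)!
= C(3,0)·8! - C(3,1)·7! + C(3,2)·6! - C(3,3)·5!
= 40320 - 15120 + 2160 - 120
= 27240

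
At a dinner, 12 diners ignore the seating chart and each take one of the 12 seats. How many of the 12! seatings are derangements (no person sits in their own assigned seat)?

The subfactorial !12 = [12!/e] (nearest integer).
12! = 479001600, and 479001600/e ≈ 176214840.93, so !12 = 176214841.

176214841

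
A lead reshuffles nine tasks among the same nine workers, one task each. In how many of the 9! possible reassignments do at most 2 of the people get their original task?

333737

Sum C(9,i)·!(9-i) for i = 0..2:
  i=0: C(9,0)·!9 = 1·133496 = 133496
  i=1: C(9,1)·!8 = 9·14833 = 133497
  i=2: C(9,2)·!7 = 36·1854 = 66744
Total = 333737.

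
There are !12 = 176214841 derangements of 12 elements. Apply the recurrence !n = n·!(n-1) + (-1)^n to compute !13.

2290792932

!13 = 13·176214841 - 1 = 2290792932.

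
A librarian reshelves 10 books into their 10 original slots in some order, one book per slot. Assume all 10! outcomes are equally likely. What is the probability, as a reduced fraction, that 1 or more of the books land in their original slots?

Favorable outcomes: Σ_{i≥1} C(10,i)·!(10-i) = 10·133496 + 45·14833 + 120·1854 + 210·265 + 252·44 + 210·9 + 120·2 + 45·1 + 10·0 + 1·1 = 2293839.
Total outcomes: 10! = 3628800.
Probability = 2293839/3628800 = 28319/44800.

28319/44800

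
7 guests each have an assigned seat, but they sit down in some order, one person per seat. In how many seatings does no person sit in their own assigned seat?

1854

Recurrence: !7 = 6·(!6 + !5).
!7 = 6·(265 + 44) = 6·309 = 1854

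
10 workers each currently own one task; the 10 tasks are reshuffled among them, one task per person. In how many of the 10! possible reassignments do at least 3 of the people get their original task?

291394

Sum C(10,i)·!(10-i) for i = 3..10:
  i=3: C(10,3)·!7 = 120·1854 = 222480
  i=4: C(10,4)·!6 = 210·265 = 55650
  i=5: C(10,5)·!5 = 252·44 = 11088
  i=6: C(10,6)·!4 = 210·9 = 1890
  i=7: C(10,7)·!3 = 120·2 = 240
  i=8: C(10,8)·!2 = 45·1 = 45
  i=9: C(10,9)·!1 = 10·0 = 0
  i=10: C(10,10)·!0 = 1·1 = 1
Total = 291394.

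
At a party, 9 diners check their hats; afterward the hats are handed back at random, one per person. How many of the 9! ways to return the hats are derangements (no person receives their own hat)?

133496

!9 is the nearest integer to 9!/e.
9! = 362880, and 362880/e ≈ 133496.09, so !9 = 133496.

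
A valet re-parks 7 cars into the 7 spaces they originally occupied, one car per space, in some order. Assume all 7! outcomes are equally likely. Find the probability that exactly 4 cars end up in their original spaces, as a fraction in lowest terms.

Favorable outcomes: C(7,4)·!3 = 35·2 = 70.
Total outcomes: 7! = 5040.
Probability = 70/5040 = 1/72.

1/72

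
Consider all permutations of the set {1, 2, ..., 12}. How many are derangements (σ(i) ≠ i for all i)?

176214841

Use !n = n·!(n-1) + (-1)^n.
!12 = 12·14684570 + 1 = 176214841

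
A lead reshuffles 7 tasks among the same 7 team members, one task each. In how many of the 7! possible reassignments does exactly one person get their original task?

Choose which one of the 7 is fixed: C(7,1) = 7.
The remaining 6 must be deranged: !6 = 265.
Total: 7 × 265 = 1855.

1855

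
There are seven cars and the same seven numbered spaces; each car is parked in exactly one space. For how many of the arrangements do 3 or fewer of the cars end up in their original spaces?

4948

Sum C(7,i)·!(7-i) for i = 0..3:
  i=0: C(7,0)·!7 = 1·1854 = 1854
  i=1: C(7,1)·!6 = 7·265 = 1855
  i=2: C(7,2)·!5 = 21·44 = 924
  i=3: C(7,3)·!4 = 35·9 = 315
Total = 4948.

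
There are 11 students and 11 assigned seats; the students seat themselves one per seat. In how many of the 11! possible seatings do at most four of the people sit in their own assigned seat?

39770686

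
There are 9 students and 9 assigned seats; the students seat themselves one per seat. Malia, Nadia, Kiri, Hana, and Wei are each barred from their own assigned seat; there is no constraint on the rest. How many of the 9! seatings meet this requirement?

205056

Inclusion-exclusion on the 5 forbidden self-matches:
Σ_{j=0}^{5} (-1)^j C(5,j)(9-j)!
= C(5,0)·9! - C(5,1)·8! + C(5,2)·7! - C(5,3)·6! + C(5,4)·5! - C(5,5)·4!
= 362880 - 201600 + 50400 - 7200 + 600 - 24
= 205056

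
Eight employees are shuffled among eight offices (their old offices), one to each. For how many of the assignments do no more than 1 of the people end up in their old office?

29665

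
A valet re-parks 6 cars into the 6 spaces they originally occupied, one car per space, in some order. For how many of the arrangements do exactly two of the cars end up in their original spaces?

135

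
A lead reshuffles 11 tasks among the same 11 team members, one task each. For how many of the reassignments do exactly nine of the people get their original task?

55

Pick the 9 fixed positions: C(11,9) = 55 ways.
The other 2 form a derangement: !2 = 1.
Total: 55 × 1 = 55.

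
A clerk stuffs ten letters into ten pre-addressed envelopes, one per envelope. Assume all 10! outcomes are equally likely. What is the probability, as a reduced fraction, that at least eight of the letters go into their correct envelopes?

23/1814400

Favorable outcomes: Σ_{i≥8} C(10,i)·!(10-i) = 45·1 + 10·0 + 1·1 = 46.
Total outcomes: 10! = 3628800.
Probability = 46/3628800 = 23/1814400.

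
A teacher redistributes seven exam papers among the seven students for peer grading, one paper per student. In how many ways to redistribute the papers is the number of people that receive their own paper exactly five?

Pick the 5 fixed positions: C(7,5) = 21 ways.
The other 2 form a derangement: !2 = 1.
Total: 21 × 1 = 21.

21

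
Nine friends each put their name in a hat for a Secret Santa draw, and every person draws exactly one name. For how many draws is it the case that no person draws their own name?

133496

Use !n = n·!(n-1) + (-1)^n.
!9 = 9·14833 - 1 = 133496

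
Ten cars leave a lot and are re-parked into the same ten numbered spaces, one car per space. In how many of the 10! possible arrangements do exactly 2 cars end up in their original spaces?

667485

Choose which 2 of the 10 are fixed: C(10,2) = 45.
The remaining 8 must be deranged: !8 = 14833.
Total: 45 × 14833 = 667485.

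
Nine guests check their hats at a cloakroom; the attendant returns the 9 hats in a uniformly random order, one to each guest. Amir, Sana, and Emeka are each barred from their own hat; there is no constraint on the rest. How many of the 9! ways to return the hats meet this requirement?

Let A_j be the event that the j-th constrained one is fixed. By inclusion-exclusion over the 3 events:
Σ_{j=0}^{3} (-1)^j C(3,j)(9-j)!
= C(3,0)·9! - C(3,1)·8! + C(3,2)·7! - C(3,3)·6!
= 362880 - 120960 + 15120 - 720
= 256320

256320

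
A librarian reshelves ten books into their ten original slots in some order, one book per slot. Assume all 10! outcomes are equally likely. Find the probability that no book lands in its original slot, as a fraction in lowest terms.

16481/44800

Favorable outcomes: !10 = 1334961.
Total outcomes: 10! = 3628800.
Probability = 1334961/3628800 = 16481/44800.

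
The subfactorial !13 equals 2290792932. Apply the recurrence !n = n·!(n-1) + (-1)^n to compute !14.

32071101049

!14 = 14·2290792932 + 1 = 32071101049.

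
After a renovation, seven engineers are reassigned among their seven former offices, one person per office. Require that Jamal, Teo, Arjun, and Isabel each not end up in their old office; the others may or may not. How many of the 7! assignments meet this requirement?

2790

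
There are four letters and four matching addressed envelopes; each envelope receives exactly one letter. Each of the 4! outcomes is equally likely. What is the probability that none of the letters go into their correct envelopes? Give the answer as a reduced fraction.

Favorable outcomes: !4 = 9.
Total outcomes: 4! = 24.
Probability = 9/24 = 3/8.

3/8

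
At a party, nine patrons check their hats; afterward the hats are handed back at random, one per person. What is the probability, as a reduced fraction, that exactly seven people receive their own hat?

Favorable outcomes: C(9,7)·!2 = 36·1 = 36.
Total outcomes: 9! = 362880.
Probability = 36/362880 = 1/10080.

1/10080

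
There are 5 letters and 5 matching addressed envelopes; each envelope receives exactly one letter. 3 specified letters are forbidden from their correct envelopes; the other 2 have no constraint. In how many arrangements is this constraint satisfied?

64

Let A_j be the event that the j-th constrained one is fixed. By inclusion-exclusion over the 3 events:
Σ_{j=0}^{3} (-1)^j C(3,j)(5-j)!
= C(3,0)·5! - C(3,1)·4! + C(3,2)·3! - C(3,3)·2!
= 120 - 72 + 18 - 2
= 64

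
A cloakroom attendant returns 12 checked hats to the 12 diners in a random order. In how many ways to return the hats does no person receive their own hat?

176214841

Recurrence: !12 = 12·!11 + (-1)^12.
!12 = 12·14684570 + 1 = 176214841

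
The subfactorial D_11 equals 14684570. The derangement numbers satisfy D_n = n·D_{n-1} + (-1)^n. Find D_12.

176214841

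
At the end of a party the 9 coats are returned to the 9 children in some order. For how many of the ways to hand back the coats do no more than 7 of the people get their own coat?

# with exactly i fixed is C(9,i)·!(9-i); sum over i=0..7:
  i=0: C(9,0)·!9 = 1·133496 = 133496
  i=1: C(9,1)·!8 = 9·14833 = 133497
  i=2: C(9,2)·!7 = 36·1854 = 66744
  i=3: C(9,3)·!6 = 84·265 = 22260
  i=4: C(9,4)·!5 = 126·44 = 5544
  i=5: C(9,5)·!4 = 126·9 = 1134
  i=6: C(9,6)·!3 = 84·2 = 168
  i=7: C(9,7)·!2 = 36·1 = 36
Total = 362879.

362879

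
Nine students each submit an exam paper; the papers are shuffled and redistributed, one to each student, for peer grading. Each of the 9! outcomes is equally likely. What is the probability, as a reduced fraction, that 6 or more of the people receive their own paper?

41/72576

Favorable outcomes: Σ_{i≥6} C(9,i)·!(9-i) = 84·2 + 36·1 + 9·0 + 1·1 = 205.
Total outcomes: 9! = 362880.
Probability = 205/362880 = 41/72576.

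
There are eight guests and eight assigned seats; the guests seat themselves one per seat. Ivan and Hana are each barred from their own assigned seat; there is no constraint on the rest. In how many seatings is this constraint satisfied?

30960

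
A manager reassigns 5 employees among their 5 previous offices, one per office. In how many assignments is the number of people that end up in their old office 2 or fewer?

# with exactly i fixed is C(5,i)·!(5-i); sum over i=0..2:
  i=0: C(5,0)·!5 = 1·44 = 44
  i=1: C(5,1)·!4 = 5·9 = 45
  i=2: C(5,2)·!3 = 10·2 = 20
Total = 109.

109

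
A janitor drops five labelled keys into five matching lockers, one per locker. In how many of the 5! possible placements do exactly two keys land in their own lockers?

20

Choose which 2 of the 5 are fixed: C(5,2) = 10.
The other 3 form a derangement: !3 = 2.
Total: 10 × 2 = 20.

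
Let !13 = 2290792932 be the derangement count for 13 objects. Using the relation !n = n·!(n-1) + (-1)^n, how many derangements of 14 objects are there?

!14 = 14·2290792932 + 1 = 32071101049.

32071101049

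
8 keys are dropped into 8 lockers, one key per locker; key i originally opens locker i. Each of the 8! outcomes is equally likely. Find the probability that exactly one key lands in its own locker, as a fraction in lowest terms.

103/280

Favorable outcomes: C(8,1)·!7 = 8·1854 = 14832.
Total outcomes: 8! = 40320.
Probability = 14832/40320 = 103/280.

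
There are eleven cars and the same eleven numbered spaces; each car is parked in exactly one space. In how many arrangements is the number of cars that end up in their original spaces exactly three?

2447445

Choose which 3 of the 11 are fixed: C(11,3) = 165.
The remaining 8 must be deranged: !8 = 14833.
Total: 165 × 14833 = 2447445.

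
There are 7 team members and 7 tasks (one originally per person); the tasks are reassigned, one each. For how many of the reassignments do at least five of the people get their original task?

22

Sum C(7,i)·!(7-i) for i = 5..7:
  i=5: C(7,5)·!2 = 21·1 = 21
  i=6: C(7,6)·!1 = 7·0 = 0
  i=7: C(7,7)·!0 = 1·1 = 1
Total = 22.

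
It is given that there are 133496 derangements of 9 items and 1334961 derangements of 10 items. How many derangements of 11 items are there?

14684570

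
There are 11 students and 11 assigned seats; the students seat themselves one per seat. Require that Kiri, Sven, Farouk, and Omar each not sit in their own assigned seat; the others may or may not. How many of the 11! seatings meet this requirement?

27422640

Inclusion-exclusion on the 4 forbidden self-matches:
Σ_{j=0}^{4} (-1)^j C(4,j)(11-j)!
= C(4,0)·11! - C(4,1)·10! + C(4,2)·9! - C(4,3)·8! + C(4,4)·7!
= 39916800 - 14515200 + 2177280 - 161280 + 5040
= 27422640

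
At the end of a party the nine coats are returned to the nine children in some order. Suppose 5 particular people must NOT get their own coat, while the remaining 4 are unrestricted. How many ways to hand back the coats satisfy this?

205056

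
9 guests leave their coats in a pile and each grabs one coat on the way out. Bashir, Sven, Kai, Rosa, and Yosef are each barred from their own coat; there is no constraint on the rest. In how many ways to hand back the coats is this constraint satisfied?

205056

Let A_j be the event that the j-th constrained one is fixed. By inclusion-exclusion over the 5 events:
Σ_{j=0}^{5} (-1)^j C(5,j)(9-j)!
= C(5,0)·9! - C(5,1)·8! + C(5,2)·7! - C(5,3)·6! + C(5,4)·5! - C(5,5)·4!
= 362880 - 201600 + 50400 - 7200 + 600 - 24
= 205056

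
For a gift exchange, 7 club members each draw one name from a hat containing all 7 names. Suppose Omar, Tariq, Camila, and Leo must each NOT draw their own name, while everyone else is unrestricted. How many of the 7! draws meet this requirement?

2790

Inclusion-exclusion on the 4 forbidden self-matches:
Σ_{j=0}^{4} (-1)^j C(4,j)(7-j)!
= C(4,0)·7! - C(4,1)·6! + C(4,2)·5! - C(4,3)·4! + C(4,4)·3!
= 5040 - 2880 + 720 - 96 + 6
= 2790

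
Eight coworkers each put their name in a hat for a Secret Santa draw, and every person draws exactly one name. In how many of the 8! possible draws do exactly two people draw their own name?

Choose which 2 of the 8 are fixed: C(8,2) = 28.
The other 6 form a derangement: !6 = 265.
Total: 28 × 265 = 7420.

7420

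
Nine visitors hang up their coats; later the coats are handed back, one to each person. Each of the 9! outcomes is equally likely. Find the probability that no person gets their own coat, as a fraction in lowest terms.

16687/45360

Favorable outcomes: !9 = 133496.
Total outcomes: 9! = 362880.
Probability = 133496/362880 = 16687/45360.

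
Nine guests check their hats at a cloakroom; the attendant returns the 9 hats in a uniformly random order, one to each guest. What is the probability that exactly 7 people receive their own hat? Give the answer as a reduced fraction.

Favorable outcomes: C(9,7)·!2 = 36·1 = 36.
Total outcomes: 9! = 362880.
Probability = 36/362880 = 1/10080.

1/10080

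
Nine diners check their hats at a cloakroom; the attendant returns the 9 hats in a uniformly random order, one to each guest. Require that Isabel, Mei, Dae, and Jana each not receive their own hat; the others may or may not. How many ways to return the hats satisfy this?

229080

Inclusion-exclusion on the 4 forbidden self-matches:
Σ_{j=0}^{4} (-1)^j C(4,j)(9-j)!
= C(4,0)·9! - C(4,1)·8! + C(4,2)·7! - C(4,3)·6! + C(4,4)·5!
= 362880 - 161280 + 30240 - 2880 + 120
= 229080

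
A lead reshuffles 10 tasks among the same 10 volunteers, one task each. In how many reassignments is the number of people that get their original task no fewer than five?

13264

# with exactly i fixed is C(10,i)·!(10-i); sum over i=5..10:
  i=5: C(10,5)·!5 = 252·44 = 11088
  i=6: C(10,6)·!4 = 210·9 = 1890
  i=7: C(10,7)·!3 = 120·2 = 240
  i=8: C(10,8)·!2 = 45·1 = 45
  i=9: C(10,9)·!1 = 10·0 = 0
  i=10: C(10,10)·!0 = 1·1 = 1
Total = 13264.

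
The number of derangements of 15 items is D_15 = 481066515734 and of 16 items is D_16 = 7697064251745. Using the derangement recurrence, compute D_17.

130850092279664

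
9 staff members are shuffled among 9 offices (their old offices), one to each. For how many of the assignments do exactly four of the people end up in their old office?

5544

Choose which 4 of the 9 are fixed: C(9,4) = 126.
The other 5 form a derangement: !5 = 44.
Total: 126 × 44 = 5544.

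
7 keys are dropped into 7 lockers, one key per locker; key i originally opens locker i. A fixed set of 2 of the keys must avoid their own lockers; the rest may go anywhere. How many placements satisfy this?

Inclusion-exclusion on the 2 forbidden self-matches:
Σ_{j=0}^{2} (-1)^j C(2,j)(7-j)!
= C(2,0)·7! - C(2,1)·6! + C(2,2)·5!
= 5040 - 1440 + 120
= 3720

3720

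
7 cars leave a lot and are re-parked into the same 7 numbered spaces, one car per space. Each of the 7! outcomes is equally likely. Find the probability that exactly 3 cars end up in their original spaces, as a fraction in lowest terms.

Favorable outcomes: C(7,3)·!4 = 35·9 = 315.
Total outcomes: 7! = 5040.
Probability = 315/5040 = 1/16.

1/16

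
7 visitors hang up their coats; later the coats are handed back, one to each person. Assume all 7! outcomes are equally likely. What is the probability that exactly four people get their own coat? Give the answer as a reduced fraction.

1/72

Favorable outcomes: C(7,4)·!3 = 35·2 = 70.
Total outcomes: 7! = 5040.
Probability = 70/5040 = 1/72.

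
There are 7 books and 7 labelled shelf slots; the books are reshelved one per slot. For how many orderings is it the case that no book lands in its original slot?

1854

!7 = 7! · Σ_{k=0}^{7} (-1)^k/k!
= 7! - 7!/1! + 7!/2! - 7!/3! + 7!/4! - 7!/5! + 7!/6! - 7!/7!
= 5040 - 5040 + 2520 - 840 + 210 - 42 + 7 - 1
= 1854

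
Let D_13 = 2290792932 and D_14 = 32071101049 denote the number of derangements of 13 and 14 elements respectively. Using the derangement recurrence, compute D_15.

481066515734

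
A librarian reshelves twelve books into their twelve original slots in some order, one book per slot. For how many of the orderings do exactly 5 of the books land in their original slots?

Choose which 5 of the 12 are fixed: C(12,5) = 792.
The other 7 form a derangement: !7 = 1854.
Total: 792 × 1854 = 1468368.

1468368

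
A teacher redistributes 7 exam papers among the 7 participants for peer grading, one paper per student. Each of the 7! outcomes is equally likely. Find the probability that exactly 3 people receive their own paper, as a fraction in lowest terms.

Favorable outcomes: C(7,3)·!4 = 35·9 = 315.
Total outcomes: 7! = 5040.
Probability = 315/5040 = 1/16.

1/16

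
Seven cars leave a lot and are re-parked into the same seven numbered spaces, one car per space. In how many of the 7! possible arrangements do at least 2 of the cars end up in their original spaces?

Sum C(7,i)·!(7-i) for i = 2..7:
  i=2: C(7,2)·!5 = 21·44 = 924
  i=3: C(7,3)·!4 = 35·9 = 315
  i=4: C(7,4)·!3 = 35·2 = 70
  i=5: C(7,5)·!2 = 21·1 = 21
  i=6: C(7,6)·!1 = 7·0 = 0
  i=7: C(7,7)·!0 = 1·1 = 1
Total = 1331.

1331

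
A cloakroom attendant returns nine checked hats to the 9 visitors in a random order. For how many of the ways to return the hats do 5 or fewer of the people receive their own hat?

362675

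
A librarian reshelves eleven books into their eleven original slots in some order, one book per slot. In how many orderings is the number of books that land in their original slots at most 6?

Sum C(11,i)·!(11-i) for i = 0..6:
  i=0: C(11,0)·!11 = 1·14684570 = 14684570
  i=1: C(11,1)·!10 = 11·1334961 = 14684571
  i=2: C(11,2)·!9 = 55·133496 = 7342280
  i=3: C(11,3)·!8 = 165·14833 = 2447445
  i=4: C(11,4)·!7 = 330·1854 = 611820
  i=5: C(11,5)·!6 = 462·265 = 122430
  i=6: C(11,6)·!5 = 462·44 = 20328
Total = 39913444.

39913444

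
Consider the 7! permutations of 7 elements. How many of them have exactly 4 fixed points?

70

Pick the 4 fixed positions: C(7,4) = 35 ways.
The remaining 3 must be deranged: !3 = 2.
Total: 35 × 2 = 70.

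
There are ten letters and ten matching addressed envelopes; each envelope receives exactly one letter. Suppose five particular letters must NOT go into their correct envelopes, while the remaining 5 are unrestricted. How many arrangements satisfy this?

2170680

Let A_j be the event that the j-th constrained one is fixed. By inclusion-exclusion over the 5 events:
Σ_{j=0}^{5} (-1)^j C(5,j)(10-j)!
= C(5,0)·10! - C(5,1)·9! + C(5,2)·8! - C(5,3)·7! + C(5,4)·6! - C(5,5)·5!
= 3628800 - 1814400 + 403200 - 50400 + 3600 - 120
= 2170680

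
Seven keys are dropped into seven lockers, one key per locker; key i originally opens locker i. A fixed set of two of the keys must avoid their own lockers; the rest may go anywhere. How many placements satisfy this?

3720

Inclusion-exclusion on the 2 forbidden self-matches:
Σ_{j=0}^{2} (-1)^j C(2,j)(7-j)!
= C(2,0)·7! - C(2,1)·6! + C(2,2)·5!
= 5040 - 1440 + 120
= 3720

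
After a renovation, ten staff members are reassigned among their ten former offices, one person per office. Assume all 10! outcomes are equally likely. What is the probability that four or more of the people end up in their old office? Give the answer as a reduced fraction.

Favorable outcomes: Σ_{i≥4} C(10,i)·!(10-i) = 210·265 + 252·44 + 210·9 + 120·2 + 45·1 + 10·0 + 1·1 = 68914.
Total outcomes: 10! = 3628800.
Probability = 68914/3628800 = 34457/1814400.

34457/1814400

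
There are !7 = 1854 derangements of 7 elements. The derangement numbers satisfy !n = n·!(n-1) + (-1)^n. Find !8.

14833

!8 = 8·1854 + 1 = 14833.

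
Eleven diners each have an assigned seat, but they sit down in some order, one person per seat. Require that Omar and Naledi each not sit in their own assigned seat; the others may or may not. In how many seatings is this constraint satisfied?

33022080

Let A_j be the event that the j-th constrained one is fixed. By inclusion-exclusion over the 2 events:
Σ_{j=0}^{2} (-1)^j C(2,j)(11-j)!
= C(2,0)·11! - C(2,1)·10! + C(2,2)·9!
= 39916800 - 7257600 + 362880
= 33022080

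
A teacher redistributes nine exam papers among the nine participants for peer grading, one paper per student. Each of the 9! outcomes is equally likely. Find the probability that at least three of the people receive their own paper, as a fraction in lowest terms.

29143/362880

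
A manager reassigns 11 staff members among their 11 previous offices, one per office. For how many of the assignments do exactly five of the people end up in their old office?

Choose which 5 of the 11 are fixed: C(11,5) = 462.
The other 6 form a derangement: !6 = 265.
Total: 462 × 265 = 122430.

122430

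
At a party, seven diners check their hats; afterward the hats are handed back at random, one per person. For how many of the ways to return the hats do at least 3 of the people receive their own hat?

Sum C(7,i)·!(7-i) for i = 3..7:
  i=3: C(7,3)·!4 = 35·9 = 315
  i=4: C(7,4)·!3 = 35·2 = 70
  i=5: C(7,5)·!2 = 21·1 = 21
  i=6: C(7,6)·!1 = 7·0 = 0
  i=7: C(7,7)·!0 = 1·1 = 1
Total = 407.

407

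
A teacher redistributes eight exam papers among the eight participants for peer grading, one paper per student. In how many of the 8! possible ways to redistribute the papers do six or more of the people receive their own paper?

29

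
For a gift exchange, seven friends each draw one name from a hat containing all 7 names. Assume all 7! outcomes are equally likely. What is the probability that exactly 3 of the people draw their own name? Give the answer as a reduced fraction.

1/16

Favorable outcomes: C(7,3)·!4 = 35·9 = 315.
Total outcomes: 7! = 5040.
Probability = 315/5040 = 1/16.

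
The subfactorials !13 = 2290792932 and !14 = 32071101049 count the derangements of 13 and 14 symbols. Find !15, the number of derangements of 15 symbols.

481066515734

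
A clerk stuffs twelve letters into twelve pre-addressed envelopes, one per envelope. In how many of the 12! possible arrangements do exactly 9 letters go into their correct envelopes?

440

Pick the 9 fixed positions: C(12,9) = 220 ways.
The remaining 3 must be deranged: !3 = 2.
Total: 220 × 2 = 440.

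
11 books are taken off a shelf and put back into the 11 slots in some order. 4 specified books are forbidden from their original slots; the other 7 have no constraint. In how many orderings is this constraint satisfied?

27422640

Let A_j be the event that the j-th constrained one is fixed. By inclusion-exclusion over the 4 events:
Σ_{j=0}^{4} (-1)^j C(4,j)(11-j)!
= C(4,0)·11! - C(4,1)·10! + C(4,2)·9! - C(4,3)·8! + C(4,4)·7!
= 39916800 - 14515200 + 2177280 - 161280 + 5040
= 27422640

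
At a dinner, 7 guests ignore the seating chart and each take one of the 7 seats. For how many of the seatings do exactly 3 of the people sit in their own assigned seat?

315

Pick the 3 fixed positions: C(7,3) = 35 ways.
The remaining 4 must be deranged: !4 = 9.
Total: 35 × 9 = 315.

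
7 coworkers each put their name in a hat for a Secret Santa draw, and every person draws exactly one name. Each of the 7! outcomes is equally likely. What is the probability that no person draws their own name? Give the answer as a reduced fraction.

103/280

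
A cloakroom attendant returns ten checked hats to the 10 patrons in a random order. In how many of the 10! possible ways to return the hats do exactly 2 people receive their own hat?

Pick the 2 fixed positions: C(10,2) = 45 ways.
The other 8 form a derangement: !8 = 14833.
Total: 45 × 14833 = 667485.

667485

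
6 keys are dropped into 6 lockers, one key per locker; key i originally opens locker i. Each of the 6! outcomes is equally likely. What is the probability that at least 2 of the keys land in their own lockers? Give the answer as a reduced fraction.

Favorable outcomes: Σ_{i≥2} C(6,i)·!(6-i) = 15·9 + 20·2 + 15·1 + 6·0 + 1·1 = 191.
Total outcomes: 6! = 720.
Probability = 191/720 = 191/720.

191/720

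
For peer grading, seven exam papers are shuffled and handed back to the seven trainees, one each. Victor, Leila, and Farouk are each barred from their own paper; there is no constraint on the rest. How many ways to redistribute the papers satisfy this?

Let A_j be the event that the j-th constrained one is fixed. By inclusion-exclusion over the 3 events:
Σ_{j=0}^{3} (-1)^j C(3,j)(7-j)!
= C(3,0)·7! - C(3,1)·6! + C(3,2)·5! - C(3,3)·4!
= 5040 - 2160 + 360 - 24
= 3216

3216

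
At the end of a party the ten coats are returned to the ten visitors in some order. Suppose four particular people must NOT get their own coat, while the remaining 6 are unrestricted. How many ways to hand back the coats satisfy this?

2399760

Inclusion-exclusion on the 4 forbidden self-matches:
Σ_{j=0}^{4} (-1)^j C(4,j)(10-j)!
= C(4,0)·10! - C(4,1)·9! + C(4,2)·8! - C(4,3)·7! + C(4,4)·6!
= 3628800 - 1451520 + 241920 - 20160 + 720
= 2399760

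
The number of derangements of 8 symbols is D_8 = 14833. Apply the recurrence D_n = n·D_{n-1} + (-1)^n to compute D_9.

133496

D_9 = 9·14833 - 1 = 133496.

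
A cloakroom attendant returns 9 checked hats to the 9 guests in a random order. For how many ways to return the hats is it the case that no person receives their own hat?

133496

!9 is the nearest integer to 9!/e.
9! = 362880, and 362880/e ≈ 133496.09, so !9 = 133496.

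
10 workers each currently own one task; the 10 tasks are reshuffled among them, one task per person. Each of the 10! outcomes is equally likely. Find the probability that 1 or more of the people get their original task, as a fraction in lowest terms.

28319/44800

Favorable outcomes: Σ_{i≥1} C(10,i)·!(10-i) = 10·133496 + 45·14833 + 120·1854 + 210·265 + 252·44 + 210·9 + 120·2 + 45·1 + 10·0 + 1·1 = 2293839.
Total outcomes: 10! = 3628800.
Probability = 2293839/3628800 = 28319/44800.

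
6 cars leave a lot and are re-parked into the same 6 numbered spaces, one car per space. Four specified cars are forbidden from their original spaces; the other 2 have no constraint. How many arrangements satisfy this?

362

Inclusion-exclusion on the 4 forbidden self-matches:
Σ_{j=0}^{4} (-1)^j C(4,j)(6-j)!
= C(4,0)·6! - C(4,1)·5! + C(4,2)·4! - C(4,3)·3! + C(4,4)·2!
= 720 - 480 + 144 - 24 + 2
= 362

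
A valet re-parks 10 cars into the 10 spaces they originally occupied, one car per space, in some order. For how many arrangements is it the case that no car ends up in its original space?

1334961

!10 = 10! · Σ_{k=0}^{10} (-1)^k/k!
= 10! - 10!/1! + 10!/2! - 10!/3! + 10!/4! - 10!/5! + 10!/6! - 10!/7! + 10!/8! - 10!/9! + 10!/10!
= 3628800 - 3628800 + 1814400 - 604800 + 151200 - 30240 + 5040 - 720 + 90 - 10 + 1
= 1334961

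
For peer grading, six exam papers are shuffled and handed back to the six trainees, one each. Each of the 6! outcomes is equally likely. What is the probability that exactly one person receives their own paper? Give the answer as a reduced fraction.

11/30

Favorable outcomes: C(6,1)·!5 = 6·44 = 264.
Total outcomes: 6! = 720.
Probability = 264/720 = 11/30.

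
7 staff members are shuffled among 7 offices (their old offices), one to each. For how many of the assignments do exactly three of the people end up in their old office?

Choose which 3 of the 7 are fixed: C(7,3) = 35.
The other 4 form a derangement: !4 = 9.
Total: 35 × 9 = 315.

315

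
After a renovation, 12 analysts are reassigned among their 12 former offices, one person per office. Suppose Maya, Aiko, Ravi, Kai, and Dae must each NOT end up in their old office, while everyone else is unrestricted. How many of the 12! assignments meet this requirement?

312273360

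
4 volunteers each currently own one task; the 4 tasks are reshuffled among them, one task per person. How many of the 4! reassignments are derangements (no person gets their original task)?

!4 is the nearest integer to 4!/e.
4! = 24, and 24/e ≈ 8.83, so !4 = 9.

9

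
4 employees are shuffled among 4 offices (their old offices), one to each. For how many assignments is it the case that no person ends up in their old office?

Use !n = (n-1)(!(n-1) + !(n-2)).
!4 = 3·(2 + 1) = 3·3 = 9

9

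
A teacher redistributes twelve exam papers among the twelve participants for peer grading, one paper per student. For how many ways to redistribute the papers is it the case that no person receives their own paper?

The subfactorial !12 = [12!/e] (nearest integer).
12! = 479001600, and 479001600/e ≈ 176214840.93, so !12 = 176214841.

176214841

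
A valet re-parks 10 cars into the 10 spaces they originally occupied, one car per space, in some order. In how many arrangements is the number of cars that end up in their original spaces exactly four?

Choose which 4 of the 10 are fixed: C(10,4) = 210.
The remaining 6 must be deranged: !6 = 265.
Total: 210 × 265 = 55650.

55650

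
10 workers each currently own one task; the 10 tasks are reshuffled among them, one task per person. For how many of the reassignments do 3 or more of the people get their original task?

291394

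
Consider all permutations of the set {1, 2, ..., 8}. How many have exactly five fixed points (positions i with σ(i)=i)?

112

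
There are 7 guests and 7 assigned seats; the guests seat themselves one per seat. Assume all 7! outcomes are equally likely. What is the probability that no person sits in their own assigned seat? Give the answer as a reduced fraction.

103/280

Favorable outcomes: !7 = 1854.
Total outcomes: 7! = 5040.
Probability = 1854/5040 = 103/280.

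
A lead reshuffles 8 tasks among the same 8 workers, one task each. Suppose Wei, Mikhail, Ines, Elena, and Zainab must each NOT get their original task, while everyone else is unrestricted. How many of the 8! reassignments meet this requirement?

21234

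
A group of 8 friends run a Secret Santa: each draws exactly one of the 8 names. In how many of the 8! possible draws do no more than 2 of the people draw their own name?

Sum C(8,i)·!(8-i) for i = 0..2:
  i=0: C(8,0)·!8 = 1·14833 = 14833
  i=1: C(8,1)·!7 = 8·1854 = 14832
  i=2: C(8,2)·!6 = 28·265 = 7420
Total = 37085.

37085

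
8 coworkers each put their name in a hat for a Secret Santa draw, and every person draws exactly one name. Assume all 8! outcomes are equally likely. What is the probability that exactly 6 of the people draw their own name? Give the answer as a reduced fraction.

1/1440

Favorable outcomes: C(8,6)·!2 = 28·1 = 28.
Total outcomes: 8! = 40320.
Probability = 28/40320 = 1/1440.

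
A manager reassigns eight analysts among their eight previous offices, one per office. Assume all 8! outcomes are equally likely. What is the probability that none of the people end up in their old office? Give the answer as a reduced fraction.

Favorable outcomes: !8 = 14833.
Total outcomes: 8! = 40320.
Probability = 14833/40320 = 2119/5760.

2119/5760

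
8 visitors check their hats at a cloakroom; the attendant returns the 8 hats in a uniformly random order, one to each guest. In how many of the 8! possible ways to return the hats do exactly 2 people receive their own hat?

Choose which 2 of the 8 are fixed: C(8,2) = 28.
The other 6 form a derangement: !6 = 265.
Total: 28 × 265 = 7420.

7420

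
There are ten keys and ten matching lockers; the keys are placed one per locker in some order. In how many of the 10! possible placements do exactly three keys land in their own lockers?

222480

Choose which 3 of the 10 are fixed: C(10,3) = 120.
The remaining 7 must be deranged: !7 = 1854.
Total: 120 × 1854 = 222480.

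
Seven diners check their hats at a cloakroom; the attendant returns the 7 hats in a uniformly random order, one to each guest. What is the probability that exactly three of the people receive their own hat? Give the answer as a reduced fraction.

1/16

Favorable outcomes: C(7,3)·!4 = 35·9 = 315.
Total outcomes: 7! = 5040.
Probability = 315/5040 = 1/16.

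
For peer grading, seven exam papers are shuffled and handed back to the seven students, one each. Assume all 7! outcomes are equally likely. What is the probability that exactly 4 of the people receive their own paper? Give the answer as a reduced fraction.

1/72

Favorable outcomes: C(7,4)·!3 = 35·2 = 70.
Total outcomes: 7! = 5040.
Probability = 70/5040 = 1/72.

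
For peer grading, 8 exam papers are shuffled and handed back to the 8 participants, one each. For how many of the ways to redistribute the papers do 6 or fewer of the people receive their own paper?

40319

Sum C(8,i)·!(8-i) for i = 0..6:
  i=0: C(8,0)·!8 = 1·14833 = 14833
  i=1: C(8,1)·!7 = 8·1854 = 14832
  i=2: C(8,2)·!6 = 28·265 = 7420
  i=3: C(8,3)·!5 = 56·44 = 2464
  i=4: C(8,4)·!4 = 70·9 = 630
  i=5: C(8,5)·!3 = 56·2 = 112
  i=6: C(8,6)·!2 = 28·1 = 28
Total = 40319.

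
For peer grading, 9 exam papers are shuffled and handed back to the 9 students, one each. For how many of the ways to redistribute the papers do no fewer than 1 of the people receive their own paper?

229384

Sum C(9,i)·!(9-i) for i = 1..9:
  i=1: C(9,1)·!8 = 9·14833 = 133497
  i=2: C(9,2)·!7 = 36·1854 = 66744
  i=3: C(9,3)·!6 = 84·265 = 22260
  i=4: C(9,4)·!5 = 126·44 = 5544
  i=5: C(9,5)·!4 = 126·9 = 1134
  i=6: C(9,6)·!3 = 84·2 = 168
  i=7: C(9,7)·!2 = 36·1 = 36
  i=8: C(9,8)·!1 = 9·0 = 0
  i=9: C(9,9)·!0 = 1·1 = 1
Total = 229384.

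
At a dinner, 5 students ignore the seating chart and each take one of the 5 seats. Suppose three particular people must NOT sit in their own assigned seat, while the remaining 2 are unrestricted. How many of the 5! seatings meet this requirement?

64

Let A_j be the event that the j-th constrained one is fixed. By inclusion-exclusion over the 3 events:
Σ_{j=0}^{3} (-1)^j C(3,j)(5-j)!
= C(3,0)·5! - C(3,1)·4! + C(3,2)·3! - C(3,3)·2!
= 120 - 72 + 18 - 2
= 64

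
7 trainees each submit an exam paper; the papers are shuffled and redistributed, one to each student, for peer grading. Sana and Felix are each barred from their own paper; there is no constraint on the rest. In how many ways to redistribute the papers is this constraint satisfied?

Let A_j be the event that the j-th constrained one is fixed. By inclusion-exclusion over the 2 events:
Σ_{j=0}^{2} (-1)^j C(2,j)(7-j)!
= C(2,0)·7! - C(2,1)·6! + C(2,2)·5!
= 5040 - 1440 + 120
= 3720

3720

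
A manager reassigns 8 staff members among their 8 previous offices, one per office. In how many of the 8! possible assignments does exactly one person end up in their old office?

14832

Pick the single fixed position: C(8,1) = 8 ways.
The remaining 7 must be deranged: !7 = 1854.
Total: 8 × 1854 = 14832.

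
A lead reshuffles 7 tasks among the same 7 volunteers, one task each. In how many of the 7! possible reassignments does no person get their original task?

1854

The number of derangements of 7 is !7 = Σ_{k=0}^{7} (-1)^k·7!/k!
= 7! - 7!/1! + 7!/2! - 7!/3! + 7!/4! - 7!/5! + 7!/6! - 7!/7!
= 5040 - 5040 + 2520 - 840 + 210 - 42 + 7 - 1
= 1854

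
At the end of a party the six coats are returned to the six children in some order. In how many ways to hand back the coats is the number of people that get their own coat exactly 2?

135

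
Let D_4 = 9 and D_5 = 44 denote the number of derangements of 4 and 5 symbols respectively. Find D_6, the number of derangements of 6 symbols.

265

D_6 = (6-1)·(D_5 + D_4) = 5·(44 + 9) = 5·53 = 265.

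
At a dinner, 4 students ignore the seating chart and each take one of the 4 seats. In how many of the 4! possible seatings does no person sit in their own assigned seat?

9

!4 = 4! · Σ_{k=0}^{4} (-1)^k/k!
= 4! - 4!/1! + 4!/2! - 4!/3! + 4!/4!
= 24 - 24 + 12 - 4 + 1
= 9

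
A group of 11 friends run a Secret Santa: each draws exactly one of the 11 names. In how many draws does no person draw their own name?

14684570

!11 is the nearest integer to 11!/e.
11! = 39916800, and 39916800/e ≈ 14684570.08, so !11 = 14684570.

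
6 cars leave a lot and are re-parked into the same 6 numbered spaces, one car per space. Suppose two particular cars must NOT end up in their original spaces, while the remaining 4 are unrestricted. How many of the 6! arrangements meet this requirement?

504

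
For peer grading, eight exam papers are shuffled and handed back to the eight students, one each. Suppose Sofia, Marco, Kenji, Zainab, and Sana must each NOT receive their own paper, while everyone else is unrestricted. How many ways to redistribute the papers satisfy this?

21234

Let A_j be the event that the j-th constrained one is fixed. By inclusion-exclusion over the 5 events:
Σ_{j=0}^{5} (-1)^j C(5,j)(8-j)!
= C(5,0)·8! - C(5,1)·7! + C(5,2)·6! - C(5,3)·5! + C(5,4)·4! - C(5,5)·3!
= 40320 - 25200 + 7200 - 1200 + 120 - 6
= 21234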